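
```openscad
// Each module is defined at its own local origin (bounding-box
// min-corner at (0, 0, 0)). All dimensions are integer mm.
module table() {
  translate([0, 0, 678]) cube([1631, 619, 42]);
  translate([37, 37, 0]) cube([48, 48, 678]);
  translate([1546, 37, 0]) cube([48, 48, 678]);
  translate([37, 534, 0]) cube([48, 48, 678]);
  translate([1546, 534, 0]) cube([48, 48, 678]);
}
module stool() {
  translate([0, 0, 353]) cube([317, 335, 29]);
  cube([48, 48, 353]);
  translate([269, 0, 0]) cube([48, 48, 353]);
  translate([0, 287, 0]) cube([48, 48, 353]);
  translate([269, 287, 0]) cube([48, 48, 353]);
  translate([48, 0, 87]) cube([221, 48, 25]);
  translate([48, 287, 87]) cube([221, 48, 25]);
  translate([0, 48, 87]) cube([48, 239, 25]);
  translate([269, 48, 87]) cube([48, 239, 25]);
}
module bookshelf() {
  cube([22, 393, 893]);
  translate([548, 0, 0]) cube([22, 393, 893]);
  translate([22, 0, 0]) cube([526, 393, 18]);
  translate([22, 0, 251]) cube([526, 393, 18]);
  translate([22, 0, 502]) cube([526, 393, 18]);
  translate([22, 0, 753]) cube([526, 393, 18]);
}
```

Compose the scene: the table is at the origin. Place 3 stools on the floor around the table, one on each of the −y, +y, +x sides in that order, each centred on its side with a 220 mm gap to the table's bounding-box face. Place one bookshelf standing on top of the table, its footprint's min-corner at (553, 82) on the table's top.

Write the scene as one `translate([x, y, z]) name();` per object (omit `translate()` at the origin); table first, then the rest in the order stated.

table();
translate([657, -555, 0]) stool();
translate([657, 839, 0]) stool();
translate([1851, 142, 0]) stool();
translate([553, 82, 720]) bookshelf();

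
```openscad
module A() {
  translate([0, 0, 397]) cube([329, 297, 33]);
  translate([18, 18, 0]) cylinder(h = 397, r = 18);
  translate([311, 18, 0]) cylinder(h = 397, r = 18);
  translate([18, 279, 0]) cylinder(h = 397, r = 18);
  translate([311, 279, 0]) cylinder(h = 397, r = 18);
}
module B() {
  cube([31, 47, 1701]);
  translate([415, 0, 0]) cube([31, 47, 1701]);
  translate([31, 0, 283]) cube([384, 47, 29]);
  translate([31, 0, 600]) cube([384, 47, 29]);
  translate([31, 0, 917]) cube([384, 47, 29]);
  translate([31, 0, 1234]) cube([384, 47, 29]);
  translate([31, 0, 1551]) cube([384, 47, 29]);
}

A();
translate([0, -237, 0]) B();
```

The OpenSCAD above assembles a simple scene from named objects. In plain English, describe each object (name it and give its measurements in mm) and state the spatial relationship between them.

A is a four-legged stool. The seat is a 329×297×33 mm slab whose top surface is at z = 430 mm; four round legs, each 36 mm in diameter, run from the floor (z = 0) to the underside of the seat, each leg's axis is inset half a diameter from the nearest pair of seat edges (so the leg's bounding box is flush with the corner).

B is a wooden ladder with two side rails of 31×47 mm section and 1701 mm height, set 446 mm apart overall. Between them run 5 rectangular rungs (47 mm deep, 29 mm thick), front faces flush with the rails' −y face. The bottom of the first rung is 283 mm above the floor and each subsequent rung is 317 mm higher than the one below.

The ladder is on the floor beside the stool on its −y side.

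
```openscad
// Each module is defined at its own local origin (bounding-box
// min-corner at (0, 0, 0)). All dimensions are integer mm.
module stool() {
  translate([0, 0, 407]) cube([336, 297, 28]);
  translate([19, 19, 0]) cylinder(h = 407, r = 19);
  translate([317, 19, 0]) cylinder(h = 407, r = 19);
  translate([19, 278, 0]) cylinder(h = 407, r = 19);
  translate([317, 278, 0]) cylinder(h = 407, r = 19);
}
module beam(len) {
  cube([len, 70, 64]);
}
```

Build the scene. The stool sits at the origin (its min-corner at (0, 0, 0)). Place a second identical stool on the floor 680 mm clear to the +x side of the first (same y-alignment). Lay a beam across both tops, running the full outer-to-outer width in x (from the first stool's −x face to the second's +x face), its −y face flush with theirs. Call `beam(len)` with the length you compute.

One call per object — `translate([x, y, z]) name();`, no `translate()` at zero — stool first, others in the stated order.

stool();
translate([1016, 0, 0]) stool();
translate([0, 0, 435]) beam(1352);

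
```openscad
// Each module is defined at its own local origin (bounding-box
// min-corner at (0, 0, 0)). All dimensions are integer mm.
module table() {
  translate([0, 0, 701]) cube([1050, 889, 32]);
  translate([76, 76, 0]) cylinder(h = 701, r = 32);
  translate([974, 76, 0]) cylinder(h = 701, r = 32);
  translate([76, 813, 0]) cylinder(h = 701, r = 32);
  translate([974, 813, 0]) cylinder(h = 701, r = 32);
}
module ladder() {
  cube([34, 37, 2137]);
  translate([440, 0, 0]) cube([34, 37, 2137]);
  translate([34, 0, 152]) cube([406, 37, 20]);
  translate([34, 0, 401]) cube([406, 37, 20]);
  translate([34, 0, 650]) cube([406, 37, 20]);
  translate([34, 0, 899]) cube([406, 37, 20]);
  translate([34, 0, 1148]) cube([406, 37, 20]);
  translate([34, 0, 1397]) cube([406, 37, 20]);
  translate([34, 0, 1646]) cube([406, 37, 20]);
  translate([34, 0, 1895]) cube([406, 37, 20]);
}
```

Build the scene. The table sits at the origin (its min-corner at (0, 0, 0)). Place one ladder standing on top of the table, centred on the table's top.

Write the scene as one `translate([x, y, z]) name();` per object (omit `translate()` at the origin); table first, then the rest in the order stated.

table();
translate([288, 426, 733]) ladder();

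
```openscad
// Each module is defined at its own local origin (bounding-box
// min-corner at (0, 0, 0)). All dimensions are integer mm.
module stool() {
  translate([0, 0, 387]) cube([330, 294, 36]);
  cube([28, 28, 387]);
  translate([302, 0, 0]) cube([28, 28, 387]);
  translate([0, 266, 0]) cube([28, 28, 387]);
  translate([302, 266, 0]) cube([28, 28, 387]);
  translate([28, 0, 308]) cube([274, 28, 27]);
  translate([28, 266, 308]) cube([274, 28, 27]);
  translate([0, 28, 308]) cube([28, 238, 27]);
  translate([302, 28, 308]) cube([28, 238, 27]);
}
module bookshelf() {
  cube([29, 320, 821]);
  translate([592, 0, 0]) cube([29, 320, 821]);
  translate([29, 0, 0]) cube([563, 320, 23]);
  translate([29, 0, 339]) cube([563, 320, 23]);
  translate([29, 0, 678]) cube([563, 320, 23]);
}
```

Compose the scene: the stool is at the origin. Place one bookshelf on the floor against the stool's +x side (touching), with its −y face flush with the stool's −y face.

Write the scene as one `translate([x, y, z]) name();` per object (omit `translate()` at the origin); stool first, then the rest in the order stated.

stool();
translate([330, 0, 0]) bookshelf();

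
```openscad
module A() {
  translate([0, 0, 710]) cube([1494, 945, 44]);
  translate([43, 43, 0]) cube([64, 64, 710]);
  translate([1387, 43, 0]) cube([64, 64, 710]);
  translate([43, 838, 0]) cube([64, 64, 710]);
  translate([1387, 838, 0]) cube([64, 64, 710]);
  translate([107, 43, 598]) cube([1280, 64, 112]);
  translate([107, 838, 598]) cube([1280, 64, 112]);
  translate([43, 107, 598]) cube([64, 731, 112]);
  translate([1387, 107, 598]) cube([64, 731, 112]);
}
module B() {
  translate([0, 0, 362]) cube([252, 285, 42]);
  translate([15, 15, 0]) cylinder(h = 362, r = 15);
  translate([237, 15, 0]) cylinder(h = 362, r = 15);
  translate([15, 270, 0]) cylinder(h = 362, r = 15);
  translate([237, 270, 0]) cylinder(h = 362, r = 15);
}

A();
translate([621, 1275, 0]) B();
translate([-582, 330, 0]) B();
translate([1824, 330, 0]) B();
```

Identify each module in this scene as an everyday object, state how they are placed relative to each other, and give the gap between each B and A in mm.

A is a table. B is a stool. Three stools sit around the table at the +y, −x, +x sides. The gap between each stool and the table is 330 mm.

Each stool's nearest face is 330 mm from the table's bounding box.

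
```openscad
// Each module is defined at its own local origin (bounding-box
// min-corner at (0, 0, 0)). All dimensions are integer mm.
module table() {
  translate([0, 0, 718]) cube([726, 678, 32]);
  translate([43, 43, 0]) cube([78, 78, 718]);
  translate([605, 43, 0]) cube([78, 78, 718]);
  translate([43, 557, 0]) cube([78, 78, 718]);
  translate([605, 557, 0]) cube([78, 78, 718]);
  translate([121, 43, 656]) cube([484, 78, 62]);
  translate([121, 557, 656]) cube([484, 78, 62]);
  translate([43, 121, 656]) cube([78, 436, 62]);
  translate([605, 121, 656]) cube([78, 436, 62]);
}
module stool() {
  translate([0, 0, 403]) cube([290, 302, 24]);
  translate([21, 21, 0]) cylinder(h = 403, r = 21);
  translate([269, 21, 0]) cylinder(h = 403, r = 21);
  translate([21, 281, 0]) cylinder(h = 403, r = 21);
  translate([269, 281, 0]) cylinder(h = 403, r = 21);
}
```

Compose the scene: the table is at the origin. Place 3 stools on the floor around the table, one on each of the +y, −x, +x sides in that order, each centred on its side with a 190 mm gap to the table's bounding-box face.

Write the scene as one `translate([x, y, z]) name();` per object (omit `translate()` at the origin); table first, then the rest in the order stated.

table();
translate([218, 868, 0]) stool();
translate([-480, 188, 0]) stool();
translate([916, 188, 0]) stool();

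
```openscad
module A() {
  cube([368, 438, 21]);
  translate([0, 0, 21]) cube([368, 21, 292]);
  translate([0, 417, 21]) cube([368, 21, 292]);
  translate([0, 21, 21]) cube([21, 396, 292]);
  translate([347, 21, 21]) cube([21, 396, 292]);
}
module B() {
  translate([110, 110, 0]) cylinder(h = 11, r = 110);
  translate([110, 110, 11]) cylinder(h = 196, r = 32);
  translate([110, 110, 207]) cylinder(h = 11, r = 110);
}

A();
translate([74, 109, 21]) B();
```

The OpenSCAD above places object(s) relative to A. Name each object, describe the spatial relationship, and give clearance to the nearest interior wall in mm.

A is an open box. B is a spool. The spool sits inside the open box, centred. The clearance to the nearest interior wall is 53 mm.

Clearances: x = 53, y = 88; minimum 53 mm.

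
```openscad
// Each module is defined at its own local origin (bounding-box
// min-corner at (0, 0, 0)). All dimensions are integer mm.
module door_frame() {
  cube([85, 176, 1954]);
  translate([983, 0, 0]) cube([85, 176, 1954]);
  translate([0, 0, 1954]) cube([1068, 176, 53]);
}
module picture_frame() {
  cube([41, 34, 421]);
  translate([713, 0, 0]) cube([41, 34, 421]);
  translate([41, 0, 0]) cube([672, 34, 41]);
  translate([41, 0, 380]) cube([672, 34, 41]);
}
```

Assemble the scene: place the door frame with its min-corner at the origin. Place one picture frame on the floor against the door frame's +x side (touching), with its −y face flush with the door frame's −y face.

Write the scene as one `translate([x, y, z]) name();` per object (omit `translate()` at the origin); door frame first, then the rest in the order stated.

door_frame();
translate([1068, 0, 0]) picture_frame();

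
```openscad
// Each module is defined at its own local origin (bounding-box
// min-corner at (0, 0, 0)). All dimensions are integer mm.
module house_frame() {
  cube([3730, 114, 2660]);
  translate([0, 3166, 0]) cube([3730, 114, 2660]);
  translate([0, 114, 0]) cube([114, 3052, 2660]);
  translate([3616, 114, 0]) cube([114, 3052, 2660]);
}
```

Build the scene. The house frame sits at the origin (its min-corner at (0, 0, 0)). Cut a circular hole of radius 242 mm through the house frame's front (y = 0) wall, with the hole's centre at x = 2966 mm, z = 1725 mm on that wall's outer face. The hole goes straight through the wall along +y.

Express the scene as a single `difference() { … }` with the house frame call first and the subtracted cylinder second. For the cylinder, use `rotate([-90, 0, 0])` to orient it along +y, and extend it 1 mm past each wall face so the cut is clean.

difference() {
  house_frame();
  translate([2966, -1, 1725]) rotate([-90, 0, 0]) cylinder(h = 116, r = 242);
}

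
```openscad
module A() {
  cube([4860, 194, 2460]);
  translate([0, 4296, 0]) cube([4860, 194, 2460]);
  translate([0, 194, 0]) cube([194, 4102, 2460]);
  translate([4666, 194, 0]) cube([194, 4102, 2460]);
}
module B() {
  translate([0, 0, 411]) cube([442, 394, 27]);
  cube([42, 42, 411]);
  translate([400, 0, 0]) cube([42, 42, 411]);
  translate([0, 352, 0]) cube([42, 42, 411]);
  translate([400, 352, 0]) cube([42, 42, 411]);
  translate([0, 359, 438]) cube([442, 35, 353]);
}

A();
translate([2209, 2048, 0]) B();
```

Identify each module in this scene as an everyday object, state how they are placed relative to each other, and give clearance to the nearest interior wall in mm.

A is a house frame. B is a chair. The chair sits inside the house frame, centred. The clearance to the nearest interior wall is 1854 mm.

Clearances: x = 2015, y = 1854; minimum 1854 mm.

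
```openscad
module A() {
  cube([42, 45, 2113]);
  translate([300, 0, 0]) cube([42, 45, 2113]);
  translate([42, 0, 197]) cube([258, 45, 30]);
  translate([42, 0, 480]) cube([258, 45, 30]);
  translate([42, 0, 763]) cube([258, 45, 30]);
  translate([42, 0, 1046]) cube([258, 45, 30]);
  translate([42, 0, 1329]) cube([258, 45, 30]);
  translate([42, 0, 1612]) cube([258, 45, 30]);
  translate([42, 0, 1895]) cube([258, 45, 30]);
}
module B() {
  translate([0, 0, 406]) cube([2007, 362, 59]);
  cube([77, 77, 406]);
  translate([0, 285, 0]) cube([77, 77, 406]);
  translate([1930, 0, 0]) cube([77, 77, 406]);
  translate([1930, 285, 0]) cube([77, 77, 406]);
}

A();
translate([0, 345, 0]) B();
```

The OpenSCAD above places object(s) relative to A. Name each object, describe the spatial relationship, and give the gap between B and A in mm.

A is a ladder. B is a bench. The bench is on the floor beside the ladder on its +y side. The gap between the bench and the ladder is 300 mm.

The bench's nearest face is 300 mm from the ladder's +y face.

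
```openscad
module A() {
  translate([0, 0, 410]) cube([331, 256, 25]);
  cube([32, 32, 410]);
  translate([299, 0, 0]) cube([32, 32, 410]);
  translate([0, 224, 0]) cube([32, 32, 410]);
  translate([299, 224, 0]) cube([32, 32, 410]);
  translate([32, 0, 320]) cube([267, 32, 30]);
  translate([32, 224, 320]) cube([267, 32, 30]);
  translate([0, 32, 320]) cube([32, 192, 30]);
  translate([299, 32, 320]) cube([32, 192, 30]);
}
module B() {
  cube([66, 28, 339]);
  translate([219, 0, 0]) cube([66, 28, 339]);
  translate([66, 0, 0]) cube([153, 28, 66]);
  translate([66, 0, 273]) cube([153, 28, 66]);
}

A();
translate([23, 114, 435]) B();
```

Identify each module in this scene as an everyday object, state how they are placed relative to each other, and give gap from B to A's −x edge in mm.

A is a stool. B is a picture frame. The picture frame is on top of the stool, centred. The gap from the picture frame to the stool's −x edge is 23 mm.

The picture frame's min-x is at 23; the stool's min-x is 0; gap = 23 mm.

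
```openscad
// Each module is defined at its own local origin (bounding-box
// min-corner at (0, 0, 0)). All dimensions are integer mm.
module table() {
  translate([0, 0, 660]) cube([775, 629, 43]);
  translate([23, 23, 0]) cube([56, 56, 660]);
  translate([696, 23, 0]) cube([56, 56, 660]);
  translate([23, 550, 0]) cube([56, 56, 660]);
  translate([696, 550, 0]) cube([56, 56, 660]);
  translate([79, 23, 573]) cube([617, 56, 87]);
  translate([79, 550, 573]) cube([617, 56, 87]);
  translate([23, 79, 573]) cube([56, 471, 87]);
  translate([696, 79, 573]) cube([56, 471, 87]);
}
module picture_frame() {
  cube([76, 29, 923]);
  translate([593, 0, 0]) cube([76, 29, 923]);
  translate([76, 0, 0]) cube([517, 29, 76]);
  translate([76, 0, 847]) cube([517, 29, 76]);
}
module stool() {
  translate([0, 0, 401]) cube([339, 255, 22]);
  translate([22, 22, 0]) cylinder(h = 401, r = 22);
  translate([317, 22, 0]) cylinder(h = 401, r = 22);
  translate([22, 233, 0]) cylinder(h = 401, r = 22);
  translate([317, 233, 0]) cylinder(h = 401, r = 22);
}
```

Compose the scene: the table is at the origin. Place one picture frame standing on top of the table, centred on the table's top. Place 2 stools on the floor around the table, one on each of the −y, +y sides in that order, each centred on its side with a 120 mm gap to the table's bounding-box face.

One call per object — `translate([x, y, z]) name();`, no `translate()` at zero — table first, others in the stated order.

table();
translate([53, 300, 703]) picture_frame();
translate([218, -375, 0]) stool();
translate([218, 749, 0]) stool();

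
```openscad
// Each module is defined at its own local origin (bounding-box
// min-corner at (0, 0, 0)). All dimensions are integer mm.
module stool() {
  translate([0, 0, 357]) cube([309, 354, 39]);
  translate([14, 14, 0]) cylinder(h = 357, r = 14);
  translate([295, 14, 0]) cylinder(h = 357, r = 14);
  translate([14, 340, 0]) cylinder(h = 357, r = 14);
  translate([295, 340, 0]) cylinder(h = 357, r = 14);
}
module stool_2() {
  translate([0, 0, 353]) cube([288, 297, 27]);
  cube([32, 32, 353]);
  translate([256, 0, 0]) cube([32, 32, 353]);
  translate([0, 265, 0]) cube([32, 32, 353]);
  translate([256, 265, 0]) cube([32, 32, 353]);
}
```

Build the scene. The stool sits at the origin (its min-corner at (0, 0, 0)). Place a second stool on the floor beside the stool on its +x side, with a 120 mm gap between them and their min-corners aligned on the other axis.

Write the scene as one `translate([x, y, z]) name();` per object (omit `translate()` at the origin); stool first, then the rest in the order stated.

stool();
translate([429, 0, 0]) stool_2();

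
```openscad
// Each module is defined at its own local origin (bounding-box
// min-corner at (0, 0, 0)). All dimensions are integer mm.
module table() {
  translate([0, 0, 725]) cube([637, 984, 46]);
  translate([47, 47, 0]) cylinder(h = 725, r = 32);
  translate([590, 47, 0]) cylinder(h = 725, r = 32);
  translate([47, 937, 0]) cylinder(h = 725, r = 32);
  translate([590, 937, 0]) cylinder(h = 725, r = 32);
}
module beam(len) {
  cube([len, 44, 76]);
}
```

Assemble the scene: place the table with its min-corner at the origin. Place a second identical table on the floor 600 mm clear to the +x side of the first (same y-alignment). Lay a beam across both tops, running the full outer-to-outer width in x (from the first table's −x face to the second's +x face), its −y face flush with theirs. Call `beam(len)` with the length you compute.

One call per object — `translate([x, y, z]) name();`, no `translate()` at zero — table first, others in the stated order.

table();
translate([1237, 0, 0]) table();
translate([0, 0, 771]) beam(1874);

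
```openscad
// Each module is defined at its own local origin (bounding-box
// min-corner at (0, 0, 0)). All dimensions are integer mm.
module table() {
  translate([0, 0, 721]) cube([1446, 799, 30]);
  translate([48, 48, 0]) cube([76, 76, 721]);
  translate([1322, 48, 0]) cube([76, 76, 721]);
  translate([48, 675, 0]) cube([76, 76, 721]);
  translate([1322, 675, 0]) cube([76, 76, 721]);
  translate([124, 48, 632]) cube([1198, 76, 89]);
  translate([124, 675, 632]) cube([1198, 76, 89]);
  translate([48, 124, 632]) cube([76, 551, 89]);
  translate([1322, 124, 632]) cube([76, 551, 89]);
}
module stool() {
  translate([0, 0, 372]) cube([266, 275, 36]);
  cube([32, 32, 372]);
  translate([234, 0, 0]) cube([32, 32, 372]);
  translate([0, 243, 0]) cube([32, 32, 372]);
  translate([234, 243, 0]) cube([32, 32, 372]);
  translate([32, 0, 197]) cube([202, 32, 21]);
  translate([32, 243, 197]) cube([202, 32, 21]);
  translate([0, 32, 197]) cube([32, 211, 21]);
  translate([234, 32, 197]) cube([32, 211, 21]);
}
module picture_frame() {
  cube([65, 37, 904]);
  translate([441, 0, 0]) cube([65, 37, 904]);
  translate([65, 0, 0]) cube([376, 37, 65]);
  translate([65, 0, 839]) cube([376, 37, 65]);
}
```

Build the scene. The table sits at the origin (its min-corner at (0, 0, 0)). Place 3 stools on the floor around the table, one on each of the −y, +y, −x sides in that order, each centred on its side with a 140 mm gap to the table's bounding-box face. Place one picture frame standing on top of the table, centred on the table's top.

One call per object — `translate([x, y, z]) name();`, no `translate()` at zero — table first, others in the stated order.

table();
translate([590, -415, 0]) stool();
translate([590, 939, 0]) stool();
translate([-406, 262, 0]) stool();
translate([470, 381, 751]) picture_frame();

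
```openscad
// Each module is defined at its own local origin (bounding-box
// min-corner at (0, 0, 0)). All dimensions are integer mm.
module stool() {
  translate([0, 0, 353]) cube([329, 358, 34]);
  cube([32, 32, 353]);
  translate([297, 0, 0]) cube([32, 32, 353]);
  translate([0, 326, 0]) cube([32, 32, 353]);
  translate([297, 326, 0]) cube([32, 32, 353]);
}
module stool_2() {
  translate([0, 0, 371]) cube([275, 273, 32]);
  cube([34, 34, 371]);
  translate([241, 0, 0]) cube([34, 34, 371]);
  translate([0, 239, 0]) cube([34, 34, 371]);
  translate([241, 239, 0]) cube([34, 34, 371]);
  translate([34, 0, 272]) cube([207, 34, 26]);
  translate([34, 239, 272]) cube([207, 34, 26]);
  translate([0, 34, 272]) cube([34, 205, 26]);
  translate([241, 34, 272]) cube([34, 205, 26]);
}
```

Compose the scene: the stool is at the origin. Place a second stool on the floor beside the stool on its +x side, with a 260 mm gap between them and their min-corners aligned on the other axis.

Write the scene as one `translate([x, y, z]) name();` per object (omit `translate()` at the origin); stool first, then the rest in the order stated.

stool();
translate([589, 0, 0]) stool_2();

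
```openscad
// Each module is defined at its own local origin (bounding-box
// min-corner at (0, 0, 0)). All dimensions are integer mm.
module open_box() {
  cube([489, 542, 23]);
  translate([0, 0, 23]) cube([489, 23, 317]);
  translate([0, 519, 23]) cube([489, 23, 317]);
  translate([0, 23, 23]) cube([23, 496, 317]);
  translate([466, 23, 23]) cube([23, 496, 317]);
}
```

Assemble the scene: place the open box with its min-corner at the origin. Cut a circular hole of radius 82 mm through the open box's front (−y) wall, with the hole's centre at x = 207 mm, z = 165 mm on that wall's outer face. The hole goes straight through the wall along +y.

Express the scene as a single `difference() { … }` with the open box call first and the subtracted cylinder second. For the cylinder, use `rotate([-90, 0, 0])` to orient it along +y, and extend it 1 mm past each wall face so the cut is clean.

difference() {
  open_box();
  translate([207, -1, 165]) rotate([-90, 0, 0]) cylinder(h = 25, r = 82);
}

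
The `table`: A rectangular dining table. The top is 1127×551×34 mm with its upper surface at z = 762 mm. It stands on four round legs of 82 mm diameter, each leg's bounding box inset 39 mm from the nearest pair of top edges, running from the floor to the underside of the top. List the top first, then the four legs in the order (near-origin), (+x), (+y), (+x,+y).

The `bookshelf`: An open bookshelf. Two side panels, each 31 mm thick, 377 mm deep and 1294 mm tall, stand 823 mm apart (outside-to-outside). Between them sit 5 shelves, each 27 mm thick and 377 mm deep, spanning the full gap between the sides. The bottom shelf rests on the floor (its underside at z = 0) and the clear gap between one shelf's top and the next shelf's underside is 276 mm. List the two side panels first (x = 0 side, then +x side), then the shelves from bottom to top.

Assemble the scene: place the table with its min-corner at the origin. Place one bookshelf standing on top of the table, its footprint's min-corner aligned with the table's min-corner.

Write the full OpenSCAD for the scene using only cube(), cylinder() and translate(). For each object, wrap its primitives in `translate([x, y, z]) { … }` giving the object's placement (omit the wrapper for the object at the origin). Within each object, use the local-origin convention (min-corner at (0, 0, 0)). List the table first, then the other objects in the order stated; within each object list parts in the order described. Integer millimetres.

translate([0, 0, 728]) cube([1127, 551, 34]);
translate([80, 80, 0]) cylinder(h = 728, r = 41);
translate([1047, 80, 0]) cylinder(h = 728, r = 41);
translate([80, 471, 0]) cylinder(h = 728, r = 41);
translate([1047, 471, 0]) cylinder(h = 728, r = 41);
translate([0, 0, 762]) {
  cube([31, 377, 1294]);
  translate([792, 0, 0]) cube([31, 377, 1294]);
  translate([31, 0, 0]) cube([761, 377, 27]);
  translate([31, 0, 303]) cube([761, 377, 27]);
  translate([31, 0, 606]) cube([761, 377, 27]);
  translate([31, 0, 909]) cube([761, 377, 27]);
  translate([31, 0, 1212]) cube([761, 377, 27]);
}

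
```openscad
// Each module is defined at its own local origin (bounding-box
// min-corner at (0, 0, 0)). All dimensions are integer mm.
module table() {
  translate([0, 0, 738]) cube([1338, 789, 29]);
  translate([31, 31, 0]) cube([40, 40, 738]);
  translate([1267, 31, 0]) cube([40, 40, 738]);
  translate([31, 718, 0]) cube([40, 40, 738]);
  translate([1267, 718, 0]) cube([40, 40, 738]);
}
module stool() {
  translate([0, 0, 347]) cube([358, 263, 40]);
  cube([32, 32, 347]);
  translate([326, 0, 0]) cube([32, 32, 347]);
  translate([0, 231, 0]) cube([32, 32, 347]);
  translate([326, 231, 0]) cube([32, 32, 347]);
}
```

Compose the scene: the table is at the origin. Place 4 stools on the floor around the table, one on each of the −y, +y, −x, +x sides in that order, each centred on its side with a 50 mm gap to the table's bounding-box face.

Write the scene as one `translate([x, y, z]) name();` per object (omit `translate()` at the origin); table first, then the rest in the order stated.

table();
translate([490, -313, 0]) stool();
translate([490, 839, 0]) stool();
translate([-408, 263, 0]) stool();
translate([1388, 263, 0]) stool();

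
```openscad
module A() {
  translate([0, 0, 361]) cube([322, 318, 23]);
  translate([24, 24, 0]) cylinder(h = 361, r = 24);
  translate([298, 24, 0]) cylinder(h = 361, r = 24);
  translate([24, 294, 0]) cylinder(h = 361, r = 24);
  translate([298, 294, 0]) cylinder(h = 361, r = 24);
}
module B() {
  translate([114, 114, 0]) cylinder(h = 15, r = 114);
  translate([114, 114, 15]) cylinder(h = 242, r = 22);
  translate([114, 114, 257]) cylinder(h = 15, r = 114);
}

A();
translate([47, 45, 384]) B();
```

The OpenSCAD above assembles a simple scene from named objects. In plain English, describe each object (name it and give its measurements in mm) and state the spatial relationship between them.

A is a four-legged stool. The seat is 322×318 mm, 23 mm thick, top at z = 384 mm. It stands on four round legs, each 48 mm in diameter, from z = 0 to the seat underside, each leg's axis is inset half a diameter from the nearest pair of seat edges (so the leg's bounding box is flush with the corner).

B is a spool: two coaxial disc flanges of radius 114 mm and thickness 15 mm, joined by a core cylinder of radius 22 mm and height 242 mm. The lower flange rests on z = 0 and the three cylinders share a vertical axis.

The spool is on top of the stool, centred.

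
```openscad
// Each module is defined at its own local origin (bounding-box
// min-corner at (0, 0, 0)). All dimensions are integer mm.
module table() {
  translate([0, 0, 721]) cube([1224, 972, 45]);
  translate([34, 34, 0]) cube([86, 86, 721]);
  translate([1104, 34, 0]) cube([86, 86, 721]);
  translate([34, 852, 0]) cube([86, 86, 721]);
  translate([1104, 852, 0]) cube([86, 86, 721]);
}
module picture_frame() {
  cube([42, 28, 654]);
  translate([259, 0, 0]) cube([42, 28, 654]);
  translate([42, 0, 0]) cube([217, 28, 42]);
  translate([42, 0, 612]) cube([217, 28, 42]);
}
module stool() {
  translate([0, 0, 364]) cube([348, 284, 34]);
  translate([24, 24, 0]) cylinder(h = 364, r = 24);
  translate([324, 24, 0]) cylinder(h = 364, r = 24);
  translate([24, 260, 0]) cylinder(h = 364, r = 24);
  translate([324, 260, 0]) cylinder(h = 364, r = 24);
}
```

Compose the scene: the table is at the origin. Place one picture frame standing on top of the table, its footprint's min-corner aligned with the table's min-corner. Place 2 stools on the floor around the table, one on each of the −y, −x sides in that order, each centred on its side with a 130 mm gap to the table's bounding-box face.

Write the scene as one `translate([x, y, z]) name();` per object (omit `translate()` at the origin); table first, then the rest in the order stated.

table();
translate([0, 0, 766]) picture_frame();
translate([438, -414, 0]) stool();
translate([-478, 344, 0]) stool();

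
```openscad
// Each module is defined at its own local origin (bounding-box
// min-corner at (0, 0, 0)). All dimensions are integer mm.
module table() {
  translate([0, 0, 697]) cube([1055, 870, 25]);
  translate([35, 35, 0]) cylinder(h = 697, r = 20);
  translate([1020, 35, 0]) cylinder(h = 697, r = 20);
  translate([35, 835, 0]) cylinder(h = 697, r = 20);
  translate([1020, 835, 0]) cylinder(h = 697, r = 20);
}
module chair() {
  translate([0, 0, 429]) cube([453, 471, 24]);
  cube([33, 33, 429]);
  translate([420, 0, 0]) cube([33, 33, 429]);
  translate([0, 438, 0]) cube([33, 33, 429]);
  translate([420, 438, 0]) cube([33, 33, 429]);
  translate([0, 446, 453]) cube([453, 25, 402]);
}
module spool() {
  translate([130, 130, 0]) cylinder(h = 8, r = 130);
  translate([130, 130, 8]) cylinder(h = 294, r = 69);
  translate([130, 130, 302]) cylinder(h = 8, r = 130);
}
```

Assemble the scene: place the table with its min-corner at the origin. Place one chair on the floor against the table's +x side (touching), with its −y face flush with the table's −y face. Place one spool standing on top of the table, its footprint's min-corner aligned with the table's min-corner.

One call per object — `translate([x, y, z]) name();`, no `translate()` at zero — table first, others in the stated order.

table();
translate([1055, 0, 0]) chair();
translate([0, 0, 722]) spool();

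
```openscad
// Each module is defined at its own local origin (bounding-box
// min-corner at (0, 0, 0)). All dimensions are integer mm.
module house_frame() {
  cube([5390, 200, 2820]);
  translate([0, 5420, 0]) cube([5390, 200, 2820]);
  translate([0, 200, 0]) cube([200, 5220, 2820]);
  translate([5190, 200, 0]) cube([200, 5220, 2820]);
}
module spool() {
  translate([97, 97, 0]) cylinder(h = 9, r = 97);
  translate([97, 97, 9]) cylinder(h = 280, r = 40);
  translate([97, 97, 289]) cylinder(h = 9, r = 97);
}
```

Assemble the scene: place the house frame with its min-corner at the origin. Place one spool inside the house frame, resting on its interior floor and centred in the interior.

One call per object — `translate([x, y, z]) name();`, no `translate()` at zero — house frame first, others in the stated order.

house_frame();
translate([2598, 2713, 0]) spool();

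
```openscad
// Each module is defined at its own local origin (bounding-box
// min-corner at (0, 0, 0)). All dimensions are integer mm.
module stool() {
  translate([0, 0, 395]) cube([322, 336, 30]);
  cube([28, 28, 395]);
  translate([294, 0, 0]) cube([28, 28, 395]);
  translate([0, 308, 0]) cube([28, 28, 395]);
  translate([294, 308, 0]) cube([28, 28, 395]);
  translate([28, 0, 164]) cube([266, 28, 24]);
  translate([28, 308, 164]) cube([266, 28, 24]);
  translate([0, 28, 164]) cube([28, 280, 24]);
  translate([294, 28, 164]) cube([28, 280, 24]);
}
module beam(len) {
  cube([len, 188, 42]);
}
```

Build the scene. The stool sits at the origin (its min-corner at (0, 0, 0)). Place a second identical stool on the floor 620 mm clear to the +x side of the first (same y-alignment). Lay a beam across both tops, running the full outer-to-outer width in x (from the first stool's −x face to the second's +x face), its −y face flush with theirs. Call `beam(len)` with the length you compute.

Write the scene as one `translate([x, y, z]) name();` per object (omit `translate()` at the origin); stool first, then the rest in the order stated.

stool();
translate([942, 0, 0]) stool();
translate([0, 0, 425]) beam(1264);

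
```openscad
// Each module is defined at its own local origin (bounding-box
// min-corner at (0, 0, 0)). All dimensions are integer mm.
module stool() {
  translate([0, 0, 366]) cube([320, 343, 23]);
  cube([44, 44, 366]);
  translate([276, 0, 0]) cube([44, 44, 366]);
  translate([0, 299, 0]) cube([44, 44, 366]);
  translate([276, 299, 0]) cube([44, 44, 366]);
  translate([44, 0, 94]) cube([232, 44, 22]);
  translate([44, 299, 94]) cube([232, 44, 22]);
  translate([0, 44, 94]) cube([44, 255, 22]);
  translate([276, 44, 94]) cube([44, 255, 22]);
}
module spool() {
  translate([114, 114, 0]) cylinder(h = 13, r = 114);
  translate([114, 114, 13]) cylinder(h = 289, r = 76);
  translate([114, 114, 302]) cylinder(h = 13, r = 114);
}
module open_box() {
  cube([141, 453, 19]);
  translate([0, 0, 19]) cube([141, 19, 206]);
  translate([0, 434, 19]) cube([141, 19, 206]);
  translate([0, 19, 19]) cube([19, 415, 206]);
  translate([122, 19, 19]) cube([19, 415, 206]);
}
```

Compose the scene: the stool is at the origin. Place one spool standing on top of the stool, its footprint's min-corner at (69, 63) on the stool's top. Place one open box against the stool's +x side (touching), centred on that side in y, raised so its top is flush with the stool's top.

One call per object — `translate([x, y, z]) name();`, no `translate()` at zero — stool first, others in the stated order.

stool();
translate([69, 63, 389]) spool();
translate([320, -55, 164]) open_box();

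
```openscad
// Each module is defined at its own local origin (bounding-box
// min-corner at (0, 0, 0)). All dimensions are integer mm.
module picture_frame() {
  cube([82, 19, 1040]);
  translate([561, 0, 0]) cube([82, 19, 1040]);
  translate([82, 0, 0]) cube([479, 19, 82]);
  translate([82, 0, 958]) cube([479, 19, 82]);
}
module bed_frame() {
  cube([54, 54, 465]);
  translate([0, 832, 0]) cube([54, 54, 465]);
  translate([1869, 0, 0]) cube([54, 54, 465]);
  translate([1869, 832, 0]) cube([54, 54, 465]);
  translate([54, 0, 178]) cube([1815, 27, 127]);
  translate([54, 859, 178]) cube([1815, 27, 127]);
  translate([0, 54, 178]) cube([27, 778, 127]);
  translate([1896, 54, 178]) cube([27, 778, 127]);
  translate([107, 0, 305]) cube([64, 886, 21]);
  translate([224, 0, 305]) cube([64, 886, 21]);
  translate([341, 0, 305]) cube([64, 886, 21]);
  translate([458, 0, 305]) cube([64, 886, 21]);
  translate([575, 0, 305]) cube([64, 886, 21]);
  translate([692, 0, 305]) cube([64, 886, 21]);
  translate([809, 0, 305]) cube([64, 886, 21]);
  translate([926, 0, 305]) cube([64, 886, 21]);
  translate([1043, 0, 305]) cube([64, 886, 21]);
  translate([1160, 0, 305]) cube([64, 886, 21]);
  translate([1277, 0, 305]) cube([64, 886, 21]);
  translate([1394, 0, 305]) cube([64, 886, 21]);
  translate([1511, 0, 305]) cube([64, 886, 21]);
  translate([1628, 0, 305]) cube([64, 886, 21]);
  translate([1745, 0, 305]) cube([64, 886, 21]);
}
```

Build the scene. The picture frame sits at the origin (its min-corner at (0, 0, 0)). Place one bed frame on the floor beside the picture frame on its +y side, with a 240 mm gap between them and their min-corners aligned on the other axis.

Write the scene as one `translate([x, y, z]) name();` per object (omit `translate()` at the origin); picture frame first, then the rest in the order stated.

picture_frame();
translate([0, 259, 0]) bed_frame();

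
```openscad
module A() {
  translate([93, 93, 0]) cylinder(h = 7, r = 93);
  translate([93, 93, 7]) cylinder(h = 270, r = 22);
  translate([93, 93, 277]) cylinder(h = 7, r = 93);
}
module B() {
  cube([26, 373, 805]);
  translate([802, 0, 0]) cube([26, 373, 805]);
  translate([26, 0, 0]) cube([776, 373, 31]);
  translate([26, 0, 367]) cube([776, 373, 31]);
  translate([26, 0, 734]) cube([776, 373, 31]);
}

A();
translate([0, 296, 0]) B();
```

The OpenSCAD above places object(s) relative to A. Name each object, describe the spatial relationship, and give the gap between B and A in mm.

A is a spool. B is a bookshelf. The bookshelf is on the floor beside the spool on its +y side. The gap between the bookshelf and the spool is 110 mm.

The bookshelf's nearest face is 110 mm from the spool's +y face.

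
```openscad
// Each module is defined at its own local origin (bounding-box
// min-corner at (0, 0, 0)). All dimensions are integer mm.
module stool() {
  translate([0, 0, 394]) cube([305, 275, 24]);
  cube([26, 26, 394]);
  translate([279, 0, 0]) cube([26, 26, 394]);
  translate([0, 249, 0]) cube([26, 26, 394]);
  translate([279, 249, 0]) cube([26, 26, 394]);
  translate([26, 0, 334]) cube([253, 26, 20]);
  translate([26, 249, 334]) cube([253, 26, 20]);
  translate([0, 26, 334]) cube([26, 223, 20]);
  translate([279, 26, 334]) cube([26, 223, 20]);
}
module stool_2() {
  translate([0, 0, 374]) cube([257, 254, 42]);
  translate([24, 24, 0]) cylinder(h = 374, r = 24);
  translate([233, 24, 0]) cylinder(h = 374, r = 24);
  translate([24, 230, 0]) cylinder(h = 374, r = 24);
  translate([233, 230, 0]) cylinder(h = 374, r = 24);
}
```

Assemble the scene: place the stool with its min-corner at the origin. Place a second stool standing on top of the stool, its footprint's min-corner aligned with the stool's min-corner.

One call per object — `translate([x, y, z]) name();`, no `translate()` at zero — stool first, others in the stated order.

stool();
translate([0, 0, 418]) stool_2();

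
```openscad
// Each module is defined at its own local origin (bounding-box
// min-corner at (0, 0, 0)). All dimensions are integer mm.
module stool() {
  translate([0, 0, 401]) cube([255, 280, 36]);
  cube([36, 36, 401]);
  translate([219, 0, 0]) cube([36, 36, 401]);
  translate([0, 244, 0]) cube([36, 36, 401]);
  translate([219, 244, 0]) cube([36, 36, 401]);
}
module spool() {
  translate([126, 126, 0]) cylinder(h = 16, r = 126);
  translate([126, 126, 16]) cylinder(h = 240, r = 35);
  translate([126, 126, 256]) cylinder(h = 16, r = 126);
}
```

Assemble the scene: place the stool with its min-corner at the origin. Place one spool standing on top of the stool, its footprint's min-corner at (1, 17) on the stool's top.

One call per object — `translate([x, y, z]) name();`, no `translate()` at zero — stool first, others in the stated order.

stool();
translate([1, 17, 437]) spool();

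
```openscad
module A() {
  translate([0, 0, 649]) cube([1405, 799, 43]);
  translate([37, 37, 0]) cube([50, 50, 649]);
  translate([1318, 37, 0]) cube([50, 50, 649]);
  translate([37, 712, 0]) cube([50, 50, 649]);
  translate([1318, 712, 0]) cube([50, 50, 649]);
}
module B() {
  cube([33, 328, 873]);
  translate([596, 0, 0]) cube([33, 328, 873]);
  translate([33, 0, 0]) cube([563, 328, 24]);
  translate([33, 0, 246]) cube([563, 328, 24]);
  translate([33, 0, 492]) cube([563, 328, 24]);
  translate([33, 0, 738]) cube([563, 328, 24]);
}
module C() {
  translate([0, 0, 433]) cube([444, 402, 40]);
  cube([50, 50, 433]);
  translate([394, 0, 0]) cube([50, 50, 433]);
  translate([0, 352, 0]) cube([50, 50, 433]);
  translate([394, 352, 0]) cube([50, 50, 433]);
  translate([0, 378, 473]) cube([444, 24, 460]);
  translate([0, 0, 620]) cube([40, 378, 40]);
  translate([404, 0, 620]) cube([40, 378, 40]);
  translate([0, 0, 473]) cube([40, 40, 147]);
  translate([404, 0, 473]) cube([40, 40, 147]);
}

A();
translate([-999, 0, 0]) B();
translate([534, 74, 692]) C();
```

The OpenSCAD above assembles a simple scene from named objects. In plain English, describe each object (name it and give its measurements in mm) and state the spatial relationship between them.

A is a rectangular dining table. The top is 1405×799×43 mm with its upper surface at z = 692 mm. It stands on four 50×50 mm square legs, each inset 37 mm from the nearest pair of top edges, running from the floor to the underside of the top.

B is an open bookshelf. Two side panels, each 33 mm thick, 328 mm deep and 873 mm tall, stand 629 mm apart (outside-to-outside). Between them sit 4 shelves, each 24 mm thick and 328 mm deep, spanning the full gap between the sides. The bottom shelf rests on the floor (its underside at z = 0) and the clear gap between one shelf's top and the next shelf's underside is 222 mm.

C is a chair. The seat is a 444×402×40 mm slab with its top at z = 473 mm, on four 50×50 mm corner legs (flush with the seat edges, standing on z = 0). A flat backrest 24 mm thick, 460 mm tall, spans the full seat width and rises from the seat top along its +y edge, rear face flush with the rear of the seat. Two armrests of 40×40 mm section run along each side from the seat's front edge to the front of the backrest, top faces 187 mm above the seat top and outer faces flush with the seat's x-edges; a 40×40 mm post under the front of each armrest stands on the seat at the front corner.

The bookshelf is on the floor beside the table on its −x side. The chair is on top of the table.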